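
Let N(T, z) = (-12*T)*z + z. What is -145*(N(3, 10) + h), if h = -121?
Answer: 68295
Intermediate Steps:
N(T, z) = z - 12*T*z (N(T, z) = -12*T*z + z = z - 12*T*z)
-145*(N(3, 10) + h) = -145*(10*(1 - 12*3) - 121) = -145*(10*(1 - 36) - 121) = -145*(10*(-35) - 121) = -145*(-350 - 121) = -145*(-471) = 68295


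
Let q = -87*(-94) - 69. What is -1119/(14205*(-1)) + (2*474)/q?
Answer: 2504479/12798705 ≈ 0.19568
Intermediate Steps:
q = 8109 (q = 8178 - 69 = 8109)
-1119/(14205*(-1)) + (2*474)/q = -1119/(14205*(-1)) + (2*474)/8109 = -1119/(-14205) + 948*(1/8109) = -1119*(-1/14205) + 316/2703 = 373/4735 + 316/2703 = 2504479/12798705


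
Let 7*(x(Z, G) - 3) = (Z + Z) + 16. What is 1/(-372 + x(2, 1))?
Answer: -7/2563 ≈ -0.0027312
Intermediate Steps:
x(Z, G) = 37/7 + 2*Z/7 (x(Z, G) = 3 + ((Z + Z) + 16)/7 = 3 + (2*Z + 16)/7 = 3 + (16 + 2*Z)/7 = 3 + (16/7 + 2*Z/7) = 37/7 + 2*Z/7)
1/(-372 + x(2, 1)) = 1/(-372 + (37/7 + (2/7)*2)) = 1/(-372 + (37/7 + 4/7)) = 1/(-372 + 41/7) = 1/(-2563/7) = -7/2563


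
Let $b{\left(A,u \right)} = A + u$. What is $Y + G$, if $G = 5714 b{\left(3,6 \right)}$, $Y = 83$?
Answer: $51509$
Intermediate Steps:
$G = 51426$ ($G = 5714 \left(3 + 6\right) = 5714 \cdot 9 = 51426$)
$Y + G = 83 + 51426 = 51509$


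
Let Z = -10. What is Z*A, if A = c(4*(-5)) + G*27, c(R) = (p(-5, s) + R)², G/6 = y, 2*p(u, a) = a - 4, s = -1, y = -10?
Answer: 22275/2 ≈ 11138.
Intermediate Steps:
p(u, a) = -2 + a/2 (p(u, a) = (a - 4)/2 = (-4 + a)/2 = -2 + a/2)
G = -60 (G = 6*(-10) = -60)
c(R) = (-5/2 + R)² (c(R) = ((-2 + (½)*(-1)) + R)² = ((-2 - ½) + R)² = (-5/2 + R)²)
A = -4455/4 (A = (-5 + 2*(4*(-5)))²/4 - 60*27 = (-5 + 2*(-20))²/4 - 1620 = (-5 - 40)²/4 - 1620 = (¼)*(-45)² - 1620 = (¼)*2025 - 1620 = 2025/4 - 1620 = -4455/4 ≈ -1113.8)
Z*A = -10*(-4455/4) = 22275/2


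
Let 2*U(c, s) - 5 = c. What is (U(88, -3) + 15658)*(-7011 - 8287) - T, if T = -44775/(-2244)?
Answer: -179705100793/748 ≈ -2.4025e+8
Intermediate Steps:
U(c, s) = 5/2 + c/2
T = 14925/748 (T = -44775*(-1/2244) = 14925/748 ≈ 19.953)
(U(88, -3) + 15658)*(-7011 - 8287) - T = ((5/2 + (½)*88) + 15658)*(-7011 - 8287) - 1*14925/748 = ((5/2 + 44) + 15658)*(-15298) - 14925/748 = (93/2 + 15658)*(-15298) - 14925/748 = (31409/2)*(-15298) - 14925/748 = -240247441 - 14925/748 = -179705100793/748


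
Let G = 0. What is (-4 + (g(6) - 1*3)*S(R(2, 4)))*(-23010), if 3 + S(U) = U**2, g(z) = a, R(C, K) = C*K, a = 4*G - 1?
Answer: 5706480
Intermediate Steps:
a = -1 (a = 4*0 - 1 = 0 - 1 = -1)
g(z) = -1
S(U) = -3 + U**2
(-4 + (g(6) - 1*3)*S(R(2, 4)))*(-23010) = (-4 + (-1 - 1*3)*(-3 + (2*4)**2))*(-23010) = (-4 + (-1 - 3)*(-3 + 8**2))*(-23010) = (-4 - 4*(-3 + 64))*(-23010) = (-4 - 4*61)*(-23010) = (-4 - 244)*(-23010) = -248*(-23010) = 5706480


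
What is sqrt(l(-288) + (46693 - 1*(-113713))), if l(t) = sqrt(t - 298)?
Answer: sqrt(160406 + I*sqrt(586)) ≈ 400.51 + 0.03*I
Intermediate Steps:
l(t) = sqrt(-298 + t)
sqrt(l(-288) + (46693 - 1*(-113713))) = sqrt(sqrt(-298 - 288) + (46693 - 1*(-113713))) = sqrt(sqrt(-586) + (46693 + 113713)) = sqrt(I*sqrt(586) + 160406) = sqrt(160406 + I*sqrt(586))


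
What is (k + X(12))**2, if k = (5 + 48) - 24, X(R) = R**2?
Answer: 29929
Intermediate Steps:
k = 29 (k = 53 - 24 = 29)
(k + X(12))**2 = (29 + 12**2)**2 = (29 + 144)**2 = 173**2 = 29929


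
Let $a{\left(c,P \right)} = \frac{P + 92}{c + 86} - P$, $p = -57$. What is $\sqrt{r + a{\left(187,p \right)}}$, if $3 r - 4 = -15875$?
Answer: $\frac{i \sqrt{7959705}}{39} \approx 72.341 i$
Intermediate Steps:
$r = - \frac{15871}{3}$ ($r = \frac{4}{3} + \frac{1}{3} \left(-15875\right) = \frac{4}{3} - \frac{15875}{3} = - \frac{15871}{3} \approx -5290.3$)
$a{\left(c,P \right)} = - P + \frac{92 + P}{86 + c}$ ($a{\left(c,P \right)} = \frac{92 + P}{86 + c} - P = - P + \frac{92 + P}{86 + c}$)
$\sqrt{r + a{\left(187,p \right)}} = \sqrt{- \frac{15871}{3} + \frac{92 - -4845 - \left(-57\right) 187}{86 + 187}} = \sqrt{- \frac{15871}{3} + \frac{92 + 4845 + 10659}{273}} = \sqrt{- \frac{15871}{3} + \frac{1}{273} \cdot 15596} = \sqrt{- \frac{15871}{3} + \frac{2228}{39}} = \sqrt{- \frac{204095}{39}} = \frac{i \sqrt{7959705}}{39}$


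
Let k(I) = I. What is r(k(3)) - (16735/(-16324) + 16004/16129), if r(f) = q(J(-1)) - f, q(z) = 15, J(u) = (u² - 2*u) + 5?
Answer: 3168147071/263289796 ≈ 12.033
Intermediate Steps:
J(u) = 5 + u² - 2*u
r(f) = 15 - f
r(k(3)) - (16735/(-16324) + 16004/16129) = (15 - 1*3) - (16735/(-16324) + 16004/16129) = (15 - 3) - (16735*(-1/16324) + 16004*(1/16129)) = 12 - (-16735/16324 + 16004/16129) = 12 - 1*(-8669519/263289796) = 12 + 8669519/263289796 = 3168147071/263289796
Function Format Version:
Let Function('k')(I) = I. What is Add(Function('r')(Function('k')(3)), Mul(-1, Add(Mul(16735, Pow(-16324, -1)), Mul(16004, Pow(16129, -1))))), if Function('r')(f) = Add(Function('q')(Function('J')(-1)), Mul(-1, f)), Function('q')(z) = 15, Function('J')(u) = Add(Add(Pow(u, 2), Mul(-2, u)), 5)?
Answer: Rational(3168147071, 263289796) ≈ 12.033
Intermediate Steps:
Function('J')(u) = Add(5, Pow(u, 2), Mul(-2, u))
Function('r')(f) = Add(15, Mul(-1, f))
Add(Function('r')(Function('k')(3)), Mul(-1, Add(Mul(16735, Pow(-16324, -1)), Mul(16004, Pow(16129, -1))))) = Add(Add(15, Mul(-1, 3)), Mul(-1, Add(Mul(16735, Pow(-16324, -1)), Mul(16004, Pow(16129, -1))))) = Add(Add(15, -3), Mul(-1, Add(Mul(16735, Rational(-1, 16324)), Mul(16004, Rational(1, 16129))))) = Add(12, Mul(-1, Add(Rational(-16735, 16324), Rational(16004, 16129)))) = Add(12, Mul(-1, Rational(-8669519, 263289796))) = Add(12, Rational(8669519, 263289796)) = Rational(3168147071, 263289796)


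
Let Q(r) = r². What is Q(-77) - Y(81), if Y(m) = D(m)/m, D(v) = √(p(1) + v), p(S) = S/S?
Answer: 5929 - √82/81 ≈ 5928.9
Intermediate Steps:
p(S) = 1
D(v) = √(1 + v)
Y(m) = √(1 + m)/m
Q(-77) - Y(81) = (-77)² - √(1 + 81)/81 = 5929 - √82/81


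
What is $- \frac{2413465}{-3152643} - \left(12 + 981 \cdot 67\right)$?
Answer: $- \frac{207249184712}{3152643} \approx -65738.0$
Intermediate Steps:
$- \frac{2413465}{-3152643} - \left(12 + 981 \cdot 67\right) = \left(-2413465\right) \left(- \frac{1}{3152643}\right) - \left(12 + 65727\right) = \frac{2413465}{3152643} - 65739 = - \frac{207249184712}{3152643}$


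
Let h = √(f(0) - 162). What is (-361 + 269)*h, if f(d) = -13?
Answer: -460*I*√7 ≈ -1217.0*I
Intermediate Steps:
h = 5*I*√7 (h = √(-13 - 162) = √(-175) = 5*I*√7 ≈ 13.229*I)
(-361 + 269)*h = (-361 + 269)*(5*I*√7) = -460*I*√7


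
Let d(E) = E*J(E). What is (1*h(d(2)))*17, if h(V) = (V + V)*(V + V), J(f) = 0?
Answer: 0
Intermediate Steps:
d(E) = 0 (d(E) = E*0 = 0)
h(V) = 4*V² (h(V) = (2*V)*(2*V) = 4*V²)
(1*h(d(2)))*17 = (1*(4*0²))*17 = (1*(4*0))*17 = (1*0)*17 = 0*17 = 0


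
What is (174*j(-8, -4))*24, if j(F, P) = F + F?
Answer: -66816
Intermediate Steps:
j(F, P) = 2*F
(174*j(-8, -4))*24 = (174*(2*(-8)))*24 = (174*(-16))*24 = -2784*24 = -66816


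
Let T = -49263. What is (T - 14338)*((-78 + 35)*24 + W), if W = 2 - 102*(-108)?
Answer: -635119586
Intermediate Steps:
W = 11018 (W = 2 + 11016 = 11018)
(T - 14338)*((-78 + 35)*24 + W) = (-49263 - 14338)*((-78 + 35)*24 + 11018) = -63601*(-43*24 + 11018) = -63601*(-1032 + 11018) = -63601*9986 = -635119586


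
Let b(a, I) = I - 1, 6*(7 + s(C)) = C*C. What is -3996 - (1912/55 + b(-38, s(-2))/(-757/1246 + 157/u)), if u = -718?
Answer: -123168023782/30489855 ≈ -4039.6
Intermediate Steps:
s(C) = -7 + C²/6 (s(C) = -7 + (C*C)/6 = -7 + C²/6)
b(a, I) = -1 + I
-3996 - (1912/55 + b(-38, s(-2))/(-757/1246 + 157/u)) = -3996 - (1912/55 + (-1 + (-7 + (⅙)*(-2)²))/(-757/1246 + 157/(-718))) = -3996 - (1912*(1/55) + (-1 + (-7 + (⅙)*4))/(-757*1/1246 + 157*(-1/718))) = -3996 - (1912/55 + (-1 + (-7 + ⅔))/(-757/1246 - 157/718)) = -3996 - (1912/55 + (-1 - 19/3)/(-184787/223657)) = -3996 - (1912/55 - 22/3*(-223657/184787)) = -3996 - (1912/55 + 4920454/554361) = -3996 - 1*1330563202/30489855 = -3996 - 1330563202/30489855 = -123168023782/30489855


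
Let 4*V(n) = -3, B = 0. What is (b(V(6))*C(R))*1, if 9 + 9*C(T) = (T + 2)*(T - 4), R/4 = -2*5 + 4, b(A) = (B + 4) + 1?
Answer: 3035/9 ≈ 337.22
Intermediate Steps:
V(n) = -¾ (V(n) = (¼)*(-3) = -¾)
b(A) = 5 (b(A) = (0 + 4) + 1 = 4 + 1 = 5)
R = -24 (R = 4*(-2*5 + 4) = 4*(-10 + 4) = 4*(-6) = -24)
C(T) = -1 + (-4 + T)*(2 + T)/9 (C(T) = -1 + ((T + 2)*(T - 4))/9 = -1 + ((2 + T)*(-4 + T))/9 = -1 + ((-4 + T)*(2 + T))/9 = -1 + (-4 + T)*(2 + T)/9)
(b(V(6))*C(R))*1 = (5*(-17/9 - 2/9*(-24) + (⅑)*(-24)²))*1 = (5*(-17/9 + 16/3 + (⅑)*576))*1 = (5*(-17/9 + 16/3 + 64))*1 = (5*(607/9))*1 = (3035/9)*1 = 3035/9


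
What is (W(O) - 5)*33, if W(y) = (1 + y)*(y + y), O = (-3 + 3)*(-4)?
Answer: -165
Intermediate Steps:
O = 0 (O = 0*(-4) = 0)
W(y) = 2*y*(1 + y) (W(y) = (1 + y)*(2*y) = 2*y*(1 + y))
(W(O) - 5)*33 = (2*0*(1 + 0) - 5)*33 = (2*0*1 - 5)*33 = (0 - 5)*33 = -5*33 = -165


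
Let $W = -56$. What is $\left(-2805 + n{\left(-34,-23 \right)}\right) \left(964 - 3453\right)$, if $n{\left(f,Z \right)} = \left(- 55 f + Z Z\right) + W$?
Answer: $1149918$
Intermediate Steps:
$n{\left(f,Z \right)} = -56 + Z^{2} - 55 f$ ($n{\left(f,Z \right)} = \left(- 55 f + Z Z\right) - 56 = \left(- 55 f + Z^{2}\right) - 56 = \left(Z^{2} - 55 f\right) - 56 = -56 + Z^{2} - 55 f$)
$\left(-2805 + n{\left(-34,-23 \right)}\right) \left(964 - 3453\right) = \left(-2805 - \left(-1814 - 529\right)\right) \left(964 - 3453\right) = \left(-2805 + \left(-56 + 529 + 1870\right)\right) \left(-2489\right) = \left(-2805 + 2343\right) \left(-2489\right) = \left(-462\right) \left(-2489\right) = 1149918$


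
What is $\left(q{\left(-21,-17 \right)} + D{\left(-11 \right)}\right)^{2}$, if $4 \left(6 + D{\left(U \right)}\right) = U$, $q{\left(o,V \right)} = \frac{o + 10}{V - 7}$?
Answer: $\frac{39601}{576} \approx 68.752$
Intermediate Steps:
$q{\left(o,V \right)} = \frac{10 + o}{-7 + V}$
$D{\left(U \right)} = -6 + \frac{U}{4}$
$\left(q{\left(-21,-17 \right)} + D{\left(-11 \right)}\right)^{2} = \left(\frac{10 - 21}{-7 - 17} + \left(-6 + \frac{1}{4} \left(-11\right)\right)\right)^{2} = \left(\frac{1}{-24} \left(-11\right) - \frac{35}{4}\right)^{2} = \left(\left(- \frac{1}{24}\right) \left(-11\right) - \frac{35}{4}\right)^{2} = \left(\frac{11}{24} - \frac{35}{4}\right)^{2} = \left(- \frac{199}{24}\right)^{2} = \frac{39601}{576}$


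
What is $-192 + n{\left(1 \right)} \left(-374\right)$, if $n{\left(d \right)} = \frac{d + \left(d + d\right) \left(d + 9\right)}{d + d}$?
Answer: $-4119$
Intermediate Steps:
$n{\left(d \right)} = \frac{d + 2 d \left(9 + d\right)}{2 d}$
$-192 + n{\left(1 \right)} \left(-374\right) = -192 + \left(\frac{19}{2} + 1\right) \left(-374\right) = -192 + \frac{21}{2} \left(-374\right) = -192 - 3927 = -4119$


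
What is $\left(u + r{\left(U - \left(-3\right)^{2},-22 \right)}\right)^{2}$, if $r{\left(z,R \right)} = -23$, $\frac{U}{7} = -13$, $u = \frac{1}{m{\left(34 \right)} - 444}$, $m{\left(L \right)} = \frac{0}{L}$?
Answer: $\frac{104305369}{197136} \approx 529.1$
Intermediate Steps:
$m{\left(L \right)} = 0$
$u = - \frac{1}{444}$ ($u = \frac{1}{0 - 444} = \frac{1}{-444} = - \frac{1}{444} \approx -0.0022523$)
$U = -91$ ($U = 7 \left(-13\right) = -91$)
$\left(u + r{\left(U - \left(-3\right)^{2},-22 \right)}\right)^{2} = \left(- \frac{1}{444} - 23\right)^{2} = \left(- \frac{10213}{444}\right)^{2} = \frac{104305369}{197136}$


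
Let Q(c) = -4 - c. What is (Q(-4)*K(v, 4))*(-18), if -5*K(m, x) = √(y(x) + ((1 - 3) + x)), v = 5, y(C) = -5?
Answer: 0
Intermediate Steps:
K(m, x) = -√(-7 + x)/5 (K(m, x) = -√(-5 + ((1 - 3) + x))/5 = -√(-5 + (-2 + x))/5 = -√(-7 + x)/5)
(Q(-4)*K(v, 4))*(-18) = ((-4 - 1*(-4))*(-√(-7 + 4)/5))*(-18) = ((-4 + 4)*(-I*√3/5))*(-18) = (0*(-I*√3/5))*(-18) = 0*(-18) = 0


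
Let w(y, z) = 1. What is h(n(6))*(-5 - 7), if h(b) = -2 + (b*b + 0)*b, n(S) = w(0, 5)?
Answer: 12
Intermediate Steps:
n(S) = 1
h(b) = -2 + b³ (h(b) = -2 + (b² + 0)*b = -2 + b²*b = -2 + b³)
h(n(6))*(-5 - 7) = (-2 + 1³)*(-5 - 7) = (-2 + 1)*(-12) = -1*(-12) = 12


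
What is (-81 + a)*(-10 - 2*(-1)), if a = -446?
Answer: 4216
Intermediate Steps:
(-81 + a)*(-10 - 2*(-1)) = (-81 - 446)*(-10 - 2*(-1)) = -527*(-10 + 2) = -527*(-8) = 4216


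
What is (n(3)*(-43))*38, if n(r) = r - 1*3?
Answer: 0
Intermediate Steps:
n(r) = -3 + r (n(r) = r - 3 = -3 + r)
(n(3)*(-43))*38 = ((-3 + 3)*(-43))*38 = (0*(-43))*38 = 0*38 = 0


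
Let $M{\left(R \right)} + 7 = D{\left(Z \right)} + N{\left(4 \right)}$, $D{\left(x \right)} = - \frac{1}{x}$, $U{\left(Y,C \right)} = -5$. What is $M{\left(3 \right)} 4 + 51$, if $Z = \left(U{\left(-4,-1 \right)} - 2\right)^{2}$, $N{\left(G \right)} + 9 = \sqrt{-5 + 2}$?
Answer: $- \frac{641}{49} + 4 i \sqrt{3} \approx -13.082 + 6.9282 i$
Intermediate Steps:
$N{\left(G \right)} = -9 + i \sqrt{3}$ ($N{\left(G \right)} = -9 + \sqrt{-5 + 2} = -9 + \sqrt{-3} = -9 + i \sqrt{3}$)
$Z = 49$ ($Z = \left(-5 - 2\right)^{2} = \left(-7\right)^{2} = 49$)
$M{\left(R \right)} = - \frac{785}{49} + i \sqrt{3}$ ($M{\left(R \right)} = -7 - \left(\frac{442}{49} - i \sqrt{3}\right) = - \frac{785}{49} + i \sqrt{3}$)
$M{\left(3 \right)} 4 + 51 = \left(- \frac{785}{49} + i \sqrt{3}\right) 4 + 51 = \left(- \frac{3140}{49} + 4 i \sqrt{3}\right) + 51 = - \frac{641}{49} + 4 i \sqrt{3}$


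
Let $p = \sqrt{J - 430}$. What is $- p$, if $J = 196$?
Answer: $- 3 i \sqrt{26} \approx - 15.297 i$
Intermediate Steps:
$p = 3 i \sqrt{26}$ ($p = \sqrt{196 - 430} = \sqrt{-234} = 3 i \sqrt{26} \approx 15.297 i$)
$- p = - 3 i \sqrt{26}$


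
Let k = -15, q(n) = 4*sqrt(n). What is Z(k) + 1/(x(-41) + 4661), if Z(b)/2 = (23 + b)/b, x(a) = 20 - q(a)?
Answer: -116842819/109562085 + 4*I*sqrt(41)/21912417 ≈ -1.0665 + 1.1689e-6*I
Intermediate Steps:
x(a) = 20 - 4*sqrt(a)
Z(b) = 2*(23 + b)/b (Z(b) = 2*((23 + b)/b) = 2*(23 + b)/b)
Z(k) + 1/(x(-41) + 4661) = (2 + 46/(-15)) + 1/((20 - 4*I*sqrt(41)) + 4661) = (2 + 46*(-1/15)) + 1/((20 - 4*I*sqrt(41)) + 4661) = (2 - 46/15) + 1/((20 - 4*I*sqrt(41)) + 4661) = -16/15 + 1/(4681 - 4*I*sqrt(41))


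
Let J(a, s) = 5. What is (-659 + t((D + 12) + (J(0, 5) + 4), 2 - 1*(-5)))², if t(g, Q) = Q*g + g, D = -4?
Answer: 273529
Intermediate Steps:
t(g, Q) = g + Q*g
(-659 + t((D + 12) + (J(0, 5) + 4), 2 - 1*(-5)))² = (-659 + ((-4 + 12) + (5 + 4))*(1 + (2 - 1*(-5))))² = (-659 + (8 + 9)*(1 + (2 + 5)))² = (-659 + 17*(1 + 7))² = (-659 + 17*8)² = (-659 + 136)² = (-523)² = 273529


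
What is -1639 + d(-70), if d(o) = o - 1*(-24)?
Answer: -1685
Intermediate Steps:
d(o) = 24 + o (d(o) = o + 24 = 24 + o)
-1639 + d(-70) = -1639 + (24 - 70) = -1639 - 46 = -1685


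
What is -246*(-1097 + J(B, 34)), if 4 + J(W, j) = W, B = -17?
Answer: 275028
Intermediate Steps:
J(W, j) = -4 + W
-246*(-1097 + J(B, 34)) = -246*(-1097 + (-4 - 17)) = -246*(-1097 - 21) = -246*(-1118) = 275028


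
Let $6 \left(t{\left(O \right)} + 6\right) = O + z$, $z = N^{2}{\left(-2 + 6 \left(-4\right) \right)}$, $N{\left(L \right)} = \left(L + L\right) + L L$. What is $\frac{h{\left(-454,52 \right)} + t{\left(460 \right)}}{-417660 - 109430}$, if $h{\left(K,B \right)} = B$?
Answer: $- \frac{97528}{790635} \approx -0.12335$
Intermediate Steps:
$N{\left(L \right)} = L^{2} + 2 L$ ($N{\left(L \right)} = 2 L + L^{2} = L^{2} + 2 L$)
$z = 389376$ ($z = \left(\left(-2 + 6 \left(-4\right)\right) \left(2 + \left(-2 + 6 \left(-4\right)\right)\right)\right)^{2} = \left(\left(-2 - 24\right) \left(2 - 26\right)\right)^{2} = \left(- 26 \left(2 - 26\right)\right)^{2} = \left(\left(-26\right) \left(-24\right)\right)^{2} = 624^{2} = 389376$)
$t{\left(O \right)} = 64890 + \frac{O}{6}$ ($t{\left(O \right)} = -6 + \frac{O + 389376}{6} = -6 + \frac{389376 + O}{6} = -6 + \left(64896 + \frac{O}{6}\right) = 64890 + \frac{O}{6}$)
$\frac{h{\left(-454,52 \right)} + t{\left(460 \right)}}{-417660 - 109430} = \frac{52 + \left(64890 + \frac{1}{6} \cdot 460\right)}{-417660 - 109430} = \frac{52 + \left(64890 + \frac{230}{3}\right)}{-527090} = \left(52 + \frac{194900}{3}\right) \left(- \frac{1}{527090}\right) = \frac{195056}{3} \left(- \frac{1}{527090}\right) = - \frac{97528}{790635}$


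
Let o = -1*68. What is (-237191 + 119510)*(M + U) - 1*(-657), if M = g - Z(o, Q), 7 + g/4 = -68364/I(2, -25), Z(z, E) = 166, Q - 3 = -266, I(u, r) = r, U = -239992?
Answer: 674452657539/25 ≈ 2.6978e+10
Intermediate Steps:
Q = -263 (Q = 3 - 266 = -263)
o = -68
g = 272756/25 (g = -28 + 4*(-68364/(-25)) = -28 + 4*(-68364*(-1/25)) = -28 + 4*(68364/25) = -28 + 273456/25 = 272756/25 ≈ 10910.)
M = 268606/25 (M = 272756/25 - 1*166 = 272756/25 - 166 = 268606/25 ≈ 10744.)
(-237191 + 119510)*(M + U) - 1*(-657) = (-237191 + 119510)*(268606/25 - 239992) - 1*(-657) = -117681*(-5731194/25) + 657 = 674452641114/25 + 657 = 674452657539/25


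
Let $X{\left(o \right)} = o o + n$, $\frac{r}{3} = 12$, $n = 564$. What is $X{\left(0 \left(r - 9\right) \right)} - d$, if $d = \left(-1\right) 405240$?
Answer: $405804$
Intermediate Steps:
$r = 36$ ($r = 3 \cdot 12 = 36$)
$d = -405240$
$X{\left(o \right)} = 564 + o^{2}$ ($X{\left(o \right)} = o o + 564 = o^{2} + 564 = 564 + o^{2}$)
$X{\left(0 \left(r - 9\right) \right)} - d = \left(564 + \left(0 \left(36 - 9\right)\right)^{2}\right) - -405240 = \left(564 + \left(0 \cdot 27\right)^{2}\right) + 405240 = \left(564 + 0^{2}\right) + 405240 = \left(564 + 0\right) + 405240 = 564 + 405240 = 405804$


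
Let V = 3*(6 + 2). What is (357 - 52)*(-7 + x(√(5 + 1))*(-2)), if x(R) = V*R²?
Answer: -89975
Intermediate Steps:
V = 24 (V = 3*8 = 24)
x(R) = 24*R²
(357 - 52)*(-7 + x(√(5 + 1))*(-2)) = (357 - 52)*(-7 + (24*(√(5 + 1))²)*(-2)) = 305*(-7 + (24*(√6)²)*(-2)) = 305*(-7 + (24*6)*(-2)) = 305*(-7 + 144*(-2)) = 305*(-7 - 288) = 305*(-295) = -89975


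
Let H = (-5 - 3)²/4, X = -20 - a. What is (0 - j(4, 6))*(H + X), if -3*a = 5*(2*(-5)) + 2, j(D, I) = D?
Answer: 80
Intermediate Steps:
a = 16 (a = -(5*(2*(-5)) + 2)/3 = -(5*(-10) + 2)/3 = -(-50 + 2)/3 = -⅓*(-48) = 16)
X = -36 (X = -20 - 1*16 = -20 - 16 = -36)
H = 16 (H = (-8)²*(¼) = 64*(¼) = 16)
(0 - j(4, 6))*(H + X) = (0 - 1*4)*(16 - 36) = (0 - 4)*(-20) = -4*(-20) = 80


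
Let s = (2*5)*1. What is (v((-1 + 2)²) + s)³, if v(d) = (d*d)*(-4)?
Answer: 216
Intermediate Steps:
v(d) = -4*d² (v(d) = d²*(-4) = -4*d²)
s = 10 (s = 10*1 = 10)
(v((-1 + 2)²) + s)³ = (-4*(-1 + 2)⁴ + 10)³ = (-4*(1²)² + 10)³ = (-4*1² + 10)³ = (-4*1 + 10)³ = (-4 + 10)³ = 6³ = 216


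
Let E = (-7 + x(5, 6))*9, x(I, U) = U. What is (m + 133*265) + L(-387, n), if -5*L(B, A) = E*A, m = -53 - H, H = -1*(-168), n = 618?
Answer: 180682/5 ≈ 36136.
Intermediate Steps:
E = -9 (E = (-7 + 6)*9 = -1*9 = -9)
H = 168
m = -221 (m = -53 - 1*168 = -53 - 168 = -221)
L(B, A) = 9*A/5 (L(B, A) = -(-9)*A/5 = 9*A/5)
(m + 133*265) + L(-387, n) = (-221 + 133*265) + (9/5)*618 = (-221 + 35245) + 5562/5 = 35024 + 5562/5 = 180682/5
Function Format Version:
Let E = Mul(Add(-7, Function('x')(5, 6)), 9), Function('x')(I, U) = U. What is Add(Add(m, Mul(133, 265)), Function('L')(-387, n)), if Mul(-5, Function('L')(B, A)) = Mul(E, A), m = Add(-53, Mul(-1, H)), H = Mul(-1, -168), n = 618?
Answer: Rational(180682, 5) ≈ 36136.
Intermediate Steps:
E = -9 (E = Mul(Add(-7, 6), 9) = Mul(-1, 9) = -9)
H = 168
m = -221 (m = Add(-53, Mul(-1, 168)) = Add(-53, -168) = -221)
Function('L')(B, A) = Mul(Rational(9, 5), A) (Function('L')(B, A) = Mul(Rational(-1, 5), Mul(-9, A)) = Mul(Rational(9, 5), A))
Add(Add(m, Mul(133, 265)), Function('L')(-387, n)) = Add(Add(-221, Mul(133, 265)), Mul(Rational(9, 5), 618)) = Add(Add(-221, 35245), Rational(5562, 5)) = Add(35024, Rational(5562, 5)) = Rational(180682, 5)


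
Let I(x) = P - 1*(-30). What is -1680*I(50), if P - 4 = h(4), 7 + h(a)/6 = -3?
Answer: 43680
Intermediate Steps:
h(a) = -60 (h(a) = -42 + 6*(-3) = -42 - 18 = -60)
P = -56 (P = 4 - 60 = -56)
I(x) = -26 (I(x) = -56 - 1*(-30) = -56 + 30 = -26)
-1680*I(50) = -1680*(-26) = 43680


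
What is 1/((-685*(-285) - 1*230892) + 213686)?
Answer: 1/178019 ≈ 5.6174e-6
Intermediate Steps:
1/((-685*(-285) - 1*230892) + 213686) = 1/((195225 - 230892) + 213686) = 1/(-35667 + 213686) = 1/178019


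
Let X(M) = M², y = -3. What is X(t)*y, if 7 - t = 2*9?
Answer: -363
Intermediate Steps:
t = -11 (t = 7 - 2*9 = 7 - 1*18 = 7 - 18 = -11)
X(t)*y = (-11)²*(-3) = 121*(-3) = -363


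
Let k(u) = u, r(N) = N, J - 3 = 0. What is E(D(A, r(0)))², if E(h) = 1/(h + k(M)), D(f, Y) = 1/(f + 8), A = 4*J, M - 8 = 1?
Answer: 400/32761 ≈ 0.012210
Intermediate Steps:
J = 3 (J = 3 + 0 = 3)
M = 9 (M = 8 + 1 = 9)
A = 12 (A = 4*3 = 12)
D(f, Y) = 1/(8 + f)
E(h) = 1/(9 + h) (E(h) = 1/(h + 9) = 1/(9 + h))
E(D(A, r(0)))² = (1/(9 + 1/(8 + 12)))² = (1/(9 + 1/20))² = (1/(181/20))² = (20/181)² = 400/32761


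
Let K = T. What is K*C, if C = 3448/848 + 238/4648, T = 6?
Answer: 217341/8798 ≈ 24.703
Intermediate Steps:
K = 6
C = 72447/17596 (C = 3448*(1/848) + 238*(1/4648) = 431/106 + 17/332 = 72447/17596 ≈ 4.1172)
K*C = 6*(72447/17596) = 217341/8798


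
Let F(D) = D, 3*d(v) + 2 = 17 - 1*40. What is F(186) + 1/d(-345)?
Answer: 4647/25 ≈ 185.88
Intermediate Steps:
d(v) = -25/3 (d(v) = -⅔ + (17 - 1*40)/3 = -⅔ + (17 - 40)/3 = -⅔ + (⅓)*(-23) = -⅔ - 23/3 = -25/3)
F(186) + 1/d(-345) = 186 + 1/(-25/3) = 186 - 3/25 = 4647/25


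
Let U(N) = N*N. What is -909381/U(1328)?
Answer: -909381/1763584 ≈ -0.51564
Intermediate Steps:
U(N) = N**2
-909381/U(1328) = -909381/(1328**2) = -909381/1763584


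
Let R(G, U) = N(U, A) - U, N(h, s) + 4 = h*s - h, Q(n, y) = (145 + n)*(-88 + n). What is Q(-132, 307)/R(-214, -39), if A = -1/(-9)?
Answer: -780/19 ≈ -41.053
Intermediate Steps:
Q(n, y) = (-88 + n)*(145 + n)
A = 1/9 (A = -1*(-1/9) = 1/9 ≈ 0.11111)
N(h, s) = -4 - h + h*s (N(h, s) = -4 + (h*s - h) = -4 + (-h + h*s) = -4 - h + h*s)
R(G, U) = -4 - 17*U/9 (R(G, U) = (-4 - U + U*(1/9)) - U = (-4 - U + U/9) - U = (-4 - 8*U/9) - U = -4 - 17*U/9)
Q(-132, 307)/R(-214, -39) = (-12760 + (-132)**2 + 57*(-132))/(-4 - 17/9*(-39)) = (-12760 + 17424 - 7524)/(-4 + 221/3) = -2860/209/3 = -2860*3/209 = -780/19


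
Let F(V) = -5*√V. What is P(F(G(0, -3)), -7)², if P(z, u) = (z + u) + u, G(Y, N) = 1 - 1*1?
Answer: 196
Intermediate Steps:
G(Y, N) = 0 (G(Y, N) = 1 - 1 = 0)
P(z, u) = z + 2*u (P(z, u) = (u + z) + u = z + 2*u)
P(F(G(0, -3)), -7)² = (-5*√0 + 2*(-7))² = (-5*0 - 14)² = (0 - 14)² = (-14)² = 196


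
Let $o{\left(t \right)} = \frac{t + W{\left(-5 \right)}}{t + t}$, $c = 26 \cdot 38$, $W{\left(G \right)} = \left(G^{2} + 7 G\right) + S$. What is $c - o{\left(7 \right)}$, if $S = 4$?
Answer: $\frac{13831}{14} \approx 987.93$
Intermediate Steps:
$W{\left(G \right)} = 4 + G^{2} + 7 G$ ($W{\left(G \right)} = \left(G^{2} + 7 G\right) + 4 = 4 + G^{2} + 7 G$)
$c = 988$
$o{\left(t \right)} = \frac{-6 + t}{2 t}$ ($o{\left(t \right)} = \frac{t + \left(4 + \left(-5\right)^{2} + 7 \left(-5\right)\right)}{t + t} = \frac{t + \left(4 + 25 - 35\right)}{2 t} = \left(t - 6\right) \frac{1}{2 t} = \left(-6 + t\right) \frac{1}{2 t} = \frac{-6 + t}{2 t}$)
$c - o{\left(7 \right)} = 988 - \frac{-6 + 7}{2 \cdot 7} = 988 - \frac{1}{2} \cdot \frac{1}{7} \cdot 1 = 988 - \frac{1}{14} = \frac{13831}{14}$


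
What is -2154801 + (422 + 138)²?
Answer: -1841201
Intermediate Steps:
-2154801 + (422 + 138)² = -2154801 + 560² = -2154801 + 313600 = -1841201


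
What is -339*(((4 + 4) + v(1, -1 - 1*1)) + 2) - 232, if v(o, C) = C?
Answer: -2944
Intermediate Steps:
-339*(((4 + 4) + v(1, -1 - 1*1)) + 2) - 232 = -339*(((4 + 4) + (-1 - 1*1)) + 2) - 232 = -339*((8 + (-1 - 1)) + 2) - 232 = -339*((8 - 2) + 2) - 232 = -339*(6 + 2) - 232 = -339*8 - 232 = -2712 - 232 = -2944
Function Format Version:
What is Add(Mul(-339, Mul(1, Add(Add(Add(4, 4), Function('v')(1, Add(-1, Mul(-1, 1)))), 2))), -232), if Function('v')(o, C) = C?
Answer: -2944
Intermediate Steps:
Add(Mul(-339, Mul(1, Add(Add(Add(4, 4), Function('v')(1, Add(-1, Mul(-1, 1)))), 2))), -232) = Add(Mul(-339, Mul(1, Add(Add(Add(4, 4), Add(-1, Mul(-1, 1))), 2))), -232) = Add(Mul(-339, Mul(1, Add(Add(8, Add(-1, -1)), 2))), -232) = Add(Mul(-339, Mul(1, Add(Add(8, -2), 2))), -232) = Add(Mul(-339, Mul(1, Add(6, 2))), -232) = Add(Mul(-339, Mul(1, 8)), -232) = Add(Mul(-339, 8), -232) = Add(-2712, -232) = -2944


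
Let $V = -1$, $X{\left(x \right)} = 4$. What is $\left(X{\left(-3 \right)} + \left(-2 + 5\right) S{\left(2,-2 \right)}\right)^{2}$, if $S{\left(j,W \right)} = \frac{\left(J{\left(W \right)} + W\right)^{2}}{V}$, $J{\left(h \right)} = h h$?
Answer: $64$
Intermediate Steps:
$J{\left(h \right)} = h^{2}$
$S{\left(j,W \right)} = - \left(W + W^{2}\right)^{2}$ ($S{\left(j,W \right)} = \frac{\left(W^{2} + W\right)^{2}}{-1} = \left(W + W^{2}\right)^{2} \left(-1\right) = - \left(W + W^{2}\right)^{2}$)
$\left(X{\left(-3 \right)} + \left(-2 + 5\right) S{\left(2,-2 \right)}\right)^{2} = \left(4 + \left(-2 + 5\right) \left(- \left(-2\right)^{2} \left(1 - 2\right)^{2}\right)\right)^{2} = \left(4 + 3 \left(\left(-1\right) 4 \left(-1\right)^{2}\right)\right)^{2} = \left(4 + 3 \left(\left(-1\right) 4 \cdot 1\right)\right)^{2} = \left(4 + 3 \left(-4\right)\right)^{2} = \left(4 - 12\right)^{2} = \left(-8\right)^{2} = 64$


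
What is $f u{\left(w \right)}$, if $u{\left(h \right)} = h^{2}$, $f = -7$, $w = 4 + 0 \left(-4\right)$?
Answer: $-112$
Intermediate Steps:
$w = 4$ ($w = 4 + 0 = 4$)
$f u{\left(w \right)} = - 7 \cdot 4^{2} = \left(-7\right) 16 = -112$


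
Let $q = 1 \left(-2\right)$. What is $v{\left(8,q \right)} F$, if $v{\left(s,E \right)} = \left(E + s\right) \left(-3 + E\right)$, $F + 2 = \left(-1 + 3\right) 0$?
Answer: $60$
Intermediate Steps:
$F = -2$ ($F = -2 + \left(-1 + 3\right) 0 = -2 + 2 \cdot 0 = -2 + 0 = -2$)
$q = -2$
$v{\left(s,E \right)} = \left(-3 + E\right) \left(E + s\right)$
$v{\left(8,q \right)} F = \left(\left(-2\right)^{2} - -6 - 24 - 16\right) \left(-2\right) = \left(4 + 6 - 24 - 16\right) \left(-2\right) = \left(-30\right) \left(-2\right) = 60$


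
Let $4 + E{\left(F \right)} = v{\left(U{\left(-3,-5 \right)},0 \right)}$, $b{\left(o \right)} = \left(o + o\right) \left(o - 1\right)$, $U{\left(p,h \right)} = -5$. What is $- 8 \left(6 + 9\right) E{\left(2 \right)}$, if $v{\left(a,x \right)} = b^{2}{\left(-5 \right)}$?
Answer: $-431520$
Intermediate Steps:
$b{\left(o \right)} = 2 o \left(-1 + o\right)$
$v{\left(a,x \right)} = 3600$ ($v{\left(a,x \right)} = \left(2 \left(-5\right) \left(-1 - 5\right)\right)^{2} = \left(2 \left(-5\right) \left(-6\right)\right)^{2} = 60^{2} = 3600$)
$E{\left(F \right)} = 3596$ ($E{\left(F \right)} = -4 + 3600 = 3596$)
$- 8 \left(6 + 9\right) E{\left(2 \right)} = - 8 \left(6 + 9\right) 3596 = \left(-8\right) 15 \cdot 3596 = \left(-120\right) 3596 = -431520$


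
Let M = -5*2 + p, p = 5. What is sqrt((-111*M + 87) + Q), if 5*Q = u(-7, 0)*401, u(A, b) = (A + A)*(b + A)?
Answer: 2*sqrt(53135)/5 ≈ 92.204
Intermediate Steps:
M = -5 (M = -5*2 + 5 = -10 + 5 = -5)
u(A, b) = 2*A*(A + b) (u(A, b) = (2*A)*(A + b) = 2*A*(A + b))
Q = 39298/5 (Q = ((2*(-7)*(-7 + 0))*401)/5 = ((2*(-7)*(-7))*401)/5 = (98*401)/5 = (1/5)*39298 = 39298/5 ≈ 7859.6)
sqrt((-111*M + 87) + Q) = sqrt((-111*(-5) + 87) + 39298/5) = sqrt((555 + 87) + 39298/5) = sqrt(642 + 39298/5) = sqrt(42508/5) = 2*sqrt(53135)/5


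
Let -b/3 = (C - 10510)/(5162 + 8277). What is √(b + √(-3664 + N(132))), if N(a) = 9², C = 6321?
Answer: √(168887913 + 180606721*I*√3583)/13439 ≈ 5.5136 + 5.4282*I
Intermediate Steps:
N(a) = 81
b = 12567/13439 (b = -3*(6321 - 10510)/(5162 + 8277) = -(-12567)/13439 = -3*(-4189/13439) = 12567/13439 ≈ 0.93511)
√(b + √(-3664 + N(132))) = √(12567/13439 + √(-3664 + 81)) = √(12567/13439 + √(-3583)) = √(12567/13439 + I*√3583)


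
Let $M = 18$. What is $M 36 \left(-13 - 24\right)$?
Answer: $-23976$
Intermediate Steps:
$M 36 \left(-13 - 24\right) = 18 \cdot 36 \left(-13 - 24\right) = 648 \left(-13 - 24\right) = 648 \left(-37\right) = -23976$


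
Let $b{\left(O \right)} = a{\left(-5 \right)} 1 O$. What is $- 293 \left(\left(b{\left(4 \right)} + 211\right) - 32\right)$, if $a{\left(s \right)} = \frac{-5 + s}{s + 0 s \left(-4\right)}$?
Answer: $-54791$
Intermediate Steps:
$a{\left(s \right)} = \frac{-5 + s}{s}$ ($a{\left(s \right)} = \frac{-5 + s}{s + 0 \left(-4\right)} = \frac{-5 + s}{s + 0} = \frac{-5 + s}{s}$)
$b{\left(O \right)} = 2 O$ ($b{\left(O \right)} = \frac{-5 - 5}{-5} \cdot 1 O = \left(- \frac{1}{5}\right) \left(-10\right) 1 O = 2 \cdot 1 O = 2 O$)
$- 293 \left(\left(b{\left(4 \right)} + 211\right) - 32\right) = - 293 \left(\left(2 \cdot 4 + 211\right) - 32\right) = - 293 \left(\left(8 + 211\right) - 32\right) = - 293 \left(219 - 32\right) = \left(-293\right) 187 = -54791$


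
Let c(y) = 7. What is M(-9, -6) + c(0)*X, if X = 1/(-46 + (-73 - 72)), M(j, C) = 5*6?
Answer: 5723/191 ≈ 29.963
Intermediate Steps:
M(j, C) = 30
X = -1/191 (X = 1/(-46 - 145) = 1/(-191) = -1/191 ≈ -0.0052356)
M(-9, -6) + c(0)*X = 30 + 7*(-1/191) = 30 - 7/191 = 5723/191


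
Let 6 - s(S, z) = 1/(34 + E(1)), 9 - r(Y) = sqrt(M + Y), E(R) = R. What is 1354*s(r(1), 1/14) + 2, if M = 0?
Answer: 283056/35 ≈ 8087.3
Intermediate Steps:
r(Y) = 9 - sqrt(Y) (r(Y) = 9 - sqrt(0 + Y) = 9 - sqrt(Y))
s(S, z) = 209/35 (s(S, z) = 6 - 1/(34 + 1) = 6 - 1/35 = 209/35)
1354*s(r(1), 1/14) + 2 = 1354*(209/35) + 2 = 282986/35 + 2 = 283056/35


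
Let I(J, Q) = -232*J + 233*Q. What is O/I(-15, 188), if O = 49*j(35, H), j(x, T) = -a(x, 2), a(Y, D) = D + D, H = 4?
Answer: -49/11821 ≈ -0.0041452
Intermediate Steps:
a(Y, D) = 2*D
j(x, T) = -4 (j(x, T) = -2*2 = -1*4 = -4)
O = -196 (O = 49*(-4) = -196)
O/I(-15, 188) = -196/(-232*(-15) + 233*188) = -196/(3480 + 43804) = -196/47284 = -196*1/47284 = -49/11821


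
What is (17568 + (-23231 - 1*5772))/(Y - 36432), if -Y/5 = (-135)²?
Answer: 11435/127557 ≈ 0.089646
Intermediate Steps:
Y = -91125 (Y = -5*(-135)² = -5*18225 = -91125)
(17568 + (-23231 - 1*5772))/(Y - 36432) = (17568 + (-23231 - 1*5772))/(-91125 - 36432) = (17568 + (-23231 - 5772))/(-127557) = (17568 - 29003)*(-1/127557) = -11435*(-1/127557) = 11435/127557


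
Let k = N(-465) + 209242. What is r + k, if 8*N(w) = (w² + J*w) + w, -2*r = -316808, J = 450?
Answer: 1473839/4 ≈ 3.6846e+5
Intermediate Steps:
r = 158404 (r = -½*(-316808) = 158404)
N(w) = w²/8 + 451*w/8 (N(w) = ((w² + 450*w) + w)/8 = (w² + 451*w)/8 = w²/8 + 451*w/8)
k = 840223/4 (k = (⅛)*(-465)*(451 - 465) + 209242 = (⅛)*(-465)*(-14) + 209242 = 3255/4 + 209242 = 840223/4 ≈ 2.1006e+5)
r + k = 158404 + 840223/4 = 1473839/4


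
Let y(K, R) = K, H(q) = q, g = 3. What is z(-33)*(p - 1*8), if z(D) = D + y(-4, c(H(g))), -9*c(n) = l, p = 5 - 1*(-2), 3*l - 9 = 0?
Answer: 37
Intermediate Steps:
l = 3 (l = 3 + (⅓)*0 = 3 + 0 = 3)
p = 7 (p = 5 + 2 = 7)
c(n) = -⅓ (c(n) = -⅑*3 = -⅓)
z(D) = -4 + D (z(D) = D - 4 = -4 + D)
z(-33)*(p - 1*8) = (-4 - 33)*(7 - 1*8) = -37*(7 - 8) = -37*(-1) = 37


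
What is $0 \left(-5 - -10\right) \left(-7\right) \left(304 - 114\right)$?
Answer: $0$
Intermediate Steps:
$0 \left(-5 - -10\right) \left(-7\right) \left(304 - 114\right) = 0 \left(-5 + 10\right) \left(-7\right) 190 = 0 \cdot 5 \left(-7\right) 190 = 0 \left(-7\right) 190 = 0 \cdot 190 = 0$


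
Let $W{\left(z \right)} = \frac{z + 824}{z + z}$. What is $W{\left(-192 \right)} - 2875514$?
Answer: $- \frac{138024751}{48} \approx -2.8755 \cdot 10^{6}$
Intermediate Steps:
$W{\left(z \right)} = \frac{824 + z}{2 z}$
$W{\left(-192 \right)} - 2875514 = \frac{824 - 192}{2 \left(-192\right)} - 2875514 = \frac{1}{2} \left(- \frac{1}{192}\right) 632 - 2875514 = - \frac{79}{48} - 2875514 = - \frac{138024751}{48}$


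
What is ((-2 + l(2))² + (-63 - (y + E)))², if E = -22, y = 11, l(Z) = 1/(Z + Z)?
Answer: 613089/256 ≈ 2394.9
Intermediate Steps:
l(Z) = 1/(2*Z)
((-2 + l(2))² + (-63 - (y + E)))² = ((-2 + (½)/2)² + (-63 - (11 - 22)))² = ((-2 + (½)*(½))² + (-63 - 1*(-11)))² = ((-2 + ¼)² + (-63 + 11))² = ((-7/4)² - 52)² = (49/16 - 52)² = (-783/16)² = 613089/256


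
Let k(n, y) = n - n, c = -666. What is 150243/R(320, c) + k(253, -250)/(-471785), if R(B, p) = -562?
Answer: -150243/562 ≈ -267.34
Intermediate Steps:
k(n, y) = 0
150243/R(320, c) + k(253, -250)/(-471785) = 150243/(-562) + 0/(-471785) = 150243*(-1/562) + 0*(-1/471785) = -150243/562 + 0 = -150243/562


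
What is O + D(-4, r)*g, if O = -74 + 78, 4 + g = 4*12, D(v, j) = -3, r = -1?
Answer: -128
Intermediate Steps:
g = 44 (g = -4 + 4*12 = -4 + 48 = 44)
O = 4
O + D(-4, r)*g = 4 - 3*44 = 4 - 132 = -128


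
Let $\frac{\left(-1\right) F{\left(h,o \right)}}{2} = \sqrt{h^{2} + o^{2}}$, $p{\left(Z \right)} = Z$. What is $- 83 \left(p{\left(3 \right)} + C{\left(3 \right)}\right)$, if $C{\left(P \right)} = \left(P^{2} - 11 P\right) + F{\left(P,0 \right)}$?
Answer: $2241$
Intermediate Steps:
$F{\left(h,o \right)} = - 2 \sqrt{h^{2} + o^{2}}$
$C{\left(P \right)} = P^{2} - 11 P - 2 \sqrt{P^{2}}$ ($C{\left(P \right)} = \left(P^{2} - 11 P\right) - 2 \sqrt{P^{2} + 0^{2}} = \left(P^{2} - 11 P\right) - 2 \sqrt{P^{2} + 0} = \left(P^{2} - 11 P\right) - 2 \sqrt{P^{2}} = P^{2} - 11 P - 2 \sqrt{P^{2}}$)
$- 83 \left(p{\left(3 \right)} + C{\left(3 \right)}\right) = - 83 \left(3 - \left(33 - 9 + 6\right)\right) = - 83 \left(3 - \left(24 + 6\right)\right) = - 83 \left(3 - 30\right) = \left(-83\right) \left(-27\right) = 2241$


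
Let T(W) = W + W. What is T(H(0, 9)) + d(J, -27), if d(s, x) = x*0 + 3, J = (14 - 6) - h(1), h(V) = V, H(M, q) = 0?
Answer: 3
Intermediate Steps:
T(W) = 2*W
J = 7 (J = (14 - 6) - 1*1 = 8 - 1 = 7)
d(s, x) = 3 (d(s, x) = 0 + 3 = 3)
T(H(0, 9)) + d(J, -27) = 2*0 + 3 = 0 + 3 = 3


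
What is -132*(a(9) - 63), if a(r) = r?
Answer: 7128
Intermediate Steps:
-132*(a(9) - 63) = -132*(9 - 63) = -132*(-54) = 7128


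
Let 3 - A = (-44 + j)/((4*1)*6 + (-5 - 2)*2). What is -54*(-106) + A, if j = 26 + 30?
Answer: 28629/5 ≈ 5725.8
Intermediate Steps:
j = 56
A = 9/5 (A = 3 - (-44 + 56)/((4*1)*6 + (-5 - 2)*2) = 3 - 12/(4*6 - 7*2) = 3 - 12/(24 - 14) = 3 - 12/10 = 3 - 1*6/5 = 3 - 6/5 = 9/5 ≈ 1.8000)
-54*(-106) + A = -54*(-106) + 9/5 = 5724 + 9/5 = 28629/5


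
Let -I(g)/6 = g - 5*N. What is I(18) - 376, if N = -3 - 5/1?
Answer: -724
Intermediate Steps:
N = -8 (N = -3 - 5 = -8)
I(g) = -240 - 6*g (I(g) = -6*(g - 5*(-8)) = -6*(g + 40) = -6*(40 + g) = -240 - 6*g)
I(18) - 376 = (-240 - 6*18) - 376 = (-240 - 108) - 376 = -348 - 376 = -724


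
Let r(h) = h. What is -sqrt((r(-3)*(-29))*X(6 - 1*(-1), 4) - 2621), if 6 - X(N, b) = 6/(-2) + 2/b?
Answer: -I*sqrt(7526)/2 ≈ -43.376*I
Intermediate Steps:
X(N, b) = 9 - 2/b (X(N, b) = 6 - (6/(-2) + 2/b) = 6 - (6*(-1/2) + 2/b) = 6 - (-3 + 2/b) = 6 + (3 - 2/b) = 9 - 2/b)
-sqrt((r(-3)*(-29))*X(6 - 1*(-1), 4) - 2621) = -sqrt((-3*(-29))*(9 - 2/4) - 2621) = -sqrt(87*(9 - 2*1/4) - 2621) = -sqrt(87*(9 - 1/2) - 2621) = -sqrt(87*(17/2) - 2621) = -sqrt(1479/2 - 2621) = -sqrt(-3763/2) = -I*sqrt(7526)/2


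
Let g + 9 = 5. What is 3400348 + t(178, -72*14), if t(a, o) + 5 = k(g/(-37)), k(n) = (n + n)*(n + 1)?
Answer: 4655069895/1369 ≈ 3.4003e+6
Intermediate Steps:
g = -4 (g = -9 + 5 = -4)
k(n) = 2*n*(1 + n) (k(n) = (2*n)*(1 + n) = 2*n*(1 + n))
t(a, o) = -6517/1369 (t(a, o) = -5 + 2*(-4/(-37))*(1 - 4/(-37)) = -5 + 2*(-4*(-1/37))*(1 - 4*(-1/37)) = -5 + 2*(4/37)*(1 + 4/37) = -5 + 2*(4/37)*(41/37) = -5 + 328/1369 = -6517/1369)
3400348 + t(178, -72*14) = 3400348 - 6517/1369 = 4655069895/1369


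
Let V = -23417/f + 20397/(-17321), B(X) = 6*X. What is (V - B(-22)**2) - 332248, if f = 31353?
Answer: -189895779240334/543065313 ≈ -3.4967e+5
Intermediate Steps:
V = -1045112998/543065313 (V = -23417/31353 + 20397/(-17321) = -23417*1/31353 + 20397*(-1/17321) = -23417/31353 - 20397/17321 = -1045112998/543065313 ≈ -1.9245)
(V - B(-22)**2) - 332248 = (-1045112998/543065313 - (6*(-22))**2) - 332248 = (-1045112998/543065313 - 1*(-132)**2) - 332248 = (-1045112998/543065313 - 1*17424) - 332248 = (-1045112998/543065313 - 17424) - 332248 = -9463415126710/543065313 - 332248 = -189895779240334/543065313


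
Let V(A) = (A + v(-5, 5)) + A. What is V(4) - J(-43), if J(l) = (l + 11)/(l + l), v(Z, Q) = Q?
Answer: 543/43 ≈ 12.628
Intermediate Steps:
V(A) = 5 + 2*A (V(A) = (A + 5) + A = (5 + A) + A = 5 + 2*A)
J(l) = (11 + l)/(2*l) (J(l) = (11 + l)/((2*l)) = (11 + l)*(1/(2*l)) = (11 + l)/(2*l))
V(4) - J(-43) = (5 + 2*4) - (11 - 43)/(2*(-43)) = (5 + 8) - (-1)*(-32)/(2*43) = 13 - 1*16/43 = 13 - 16/43 = 543/43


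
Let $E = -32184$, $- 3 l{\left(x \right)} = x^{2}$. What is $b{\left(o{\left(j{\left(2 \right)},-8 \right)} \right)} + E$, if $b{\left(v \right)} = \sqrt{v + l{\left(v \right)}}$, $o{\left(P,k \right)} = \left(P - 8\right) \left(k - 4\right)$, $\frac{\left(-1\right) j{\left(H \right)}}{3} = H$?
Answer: $-32184 + 2 i \sqrt{2310} \approx -32184.0 + 96.125 i$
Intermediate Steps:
$j{\left(H \right)} = - 3 H$
$o{\left(P,k \right)} = \left(-8 + P\right) \left(-4 + k\right)$
$l{\left(x \right)} = - \frac{x^{2}}{3}$
$b{\left(v \right)} = \sqrt{v - \frac{v^{2}}{3}}$
$b{\left(o{\left(j{\left(2 \right)},-8 \right)} \right)} + E = \frac{\sqrt{3} \sqrt{\left(32 - -64 - 4 \left(\left(-3\right) 2\right) + \left(-3\right) 2 \left(-8\right)\right) \left(3 - \left(32 - -64 - 4 \left(\left(-3\right) 2\right) + \left(-3\right) 2 \left(-8\right)\right)\right)}}{3} - 32184 = \frac{\sqrt{3} \sqrt{\left(32 + 64 - -24 - -48\right) \left(3 - \left(32 + 64 - -24 - -48\right)\right)}}{3} - 32184 = \frac{\sqrt{3} \sqrt{\left(32 + 64 + 24 + 48\right) \left(3 - \left(32 + 64 + 24 + 48\right)\right)}}{3} - 32184 = \frac{\sqrt{3} \sqrt{168 \left(3 - 168\right)}}{3} - 32184 = \frac{\sqrt{3} \sqrt{168 \left(-165\right)}}{3} - 32184 = \frac{\sqrt{3} \sqrt{-27720}}{3} - 32184 = \frac{\sqrt{3} \cdot 6 i \sqrt{770}}{3} - 32184 = 2 i \sqrt{2310} - 32184 = -32184 + 2 i \sqrt{2310}$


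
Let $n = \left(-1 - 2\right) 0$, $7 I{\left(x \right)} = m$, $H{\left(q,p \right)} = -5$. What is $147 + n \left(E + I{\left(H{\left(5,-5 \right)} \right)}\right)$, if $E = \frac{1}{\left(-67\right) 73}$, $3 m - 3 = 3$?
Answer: $147$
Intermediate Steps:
$m = 2$ ($m = 1 + \frac{1}{3} \cdot 3 = 1 + 1 = 2$)
$I{\left(x \right)} = \frac{2}{7}$ ($I{\left(x \right)} = \frac{1}{7} \cdot 2 = \frac{2}{7}$)
$n = 0$ ($n = \left(-3\right) 0 = 0$)
$E = - \frac{1}{4891}$ ($E = \left(- \frac{1}{67}\right) \frac{1}{73} = - \frac{1}{4891} \approx -0.00020446$)
$147 + n \left(E + I{\left(H{\left(5,-5 \right)} \right)}\right) = 147 + 0 \left(- \frac{1}{4891} + \frac{2}{7}\right) = 147 + 0 \cdot \frac{9775}{34237} = 147 + 0 = 147$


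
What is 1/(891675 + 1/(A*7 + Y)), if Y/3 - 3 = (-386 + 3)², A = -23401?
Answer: 276269/246342160576 ≈ 1.1215e-6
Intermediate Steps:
Y = 440076 (Y = 9 + 3*(-386 + 3)² = 9 + 3*(-383)² = 9 + 3*146689 = 9 + 440067 = 440076)
1/(891675 + 1/(A*7 + Y)) = 1/(891675 + 1/(-23401*7 + 440076)) = 1/(891675 + 1/(-163807 + 440076)) = 1/(891675 + 1/276269) = 1/(246342160576/276269) = 276269/246342160576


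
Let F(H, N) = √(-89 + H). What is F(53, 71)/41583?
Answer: 2*I/13861 ≈ 0.00014429*I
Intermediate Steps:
F(53, 71)/41583 = √(-89 + 53)/41583 = √(-36)*(1/41583) = (6*I)*(1/41583) = 2*I/13861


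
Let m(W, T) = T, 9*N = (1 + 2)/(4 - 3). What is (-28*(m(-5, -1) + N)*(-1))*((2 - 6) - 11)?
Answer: 280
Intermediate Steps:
N = ⅓ (N = ((1 + 2)/(4 - 3))/9 = (3/1)/9 = (3*1)/9 = (⅑)*3 = ⅓ ≈ 0.33333)
(-28*(m(-5, -1) + N)*(-1))*((2 - 6) - 11) = (-28*(-1 + ⅓)*(-1))*((2 - 6) - 11) = (-(-56)*(-1)/3)*(-4 - 11) = -28*⅔*(-15) = -56/3*(-15) = 280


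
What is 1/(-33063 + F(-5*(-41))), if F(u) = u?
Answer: -1/32858 ≈ -3.0434e-5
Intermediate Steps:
1/(-33063 + F(-5*(-41))) = 1/(-33063 - 5*(-41)) = 1/(-33063 + 205) = 1/(-32858) = -1/32858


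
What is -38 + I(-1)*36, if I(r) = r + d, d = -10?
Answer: -434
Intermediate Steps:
I(r) = -10 + r (I(r) = r - 10 = -10 + r)
-38 + I(-1)*36 = -38 + (-10 - 1)*36 = -38 - 11*36 = -38 - 396 = -434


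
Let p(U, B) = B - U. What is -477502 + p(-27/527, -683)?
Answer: -252003468/527 ≈ -4.7819e+5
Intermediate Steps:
-477502 + p(-27/527, -683) = -477502 + (-683 - (-27)/527) = -477502 + (-683 - 1*(-27/527)) = -477502 + (-683 + 27/527) = -477502 - 359914/527 = -252003468/527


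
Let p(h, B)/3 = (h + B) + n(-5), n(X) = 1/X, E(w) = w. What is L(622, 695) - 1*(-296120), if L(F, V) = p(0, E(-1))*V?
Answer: 293618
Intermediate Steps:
n(X) = 1/X
p(h, B) = -3/5 + 3*B + 3*h (p(h, B) = 3*((h + B) + 1/(-5)) = 3*((B + h) - 1/5) = 3*(-1/5 + B + h) = -3/5 + 3*B + 3*h)
L(F, V) = -18*V/5 (L(F, V) = (-3/5 + 3*(-1) + 3*0)*V = (-3/5 - 3 + 0)*V = -18*V/5)
L(622, 695) - 1*(-296120) = -18/5*695 - 1*(-296120) = -2502 + 296120 = 293618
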